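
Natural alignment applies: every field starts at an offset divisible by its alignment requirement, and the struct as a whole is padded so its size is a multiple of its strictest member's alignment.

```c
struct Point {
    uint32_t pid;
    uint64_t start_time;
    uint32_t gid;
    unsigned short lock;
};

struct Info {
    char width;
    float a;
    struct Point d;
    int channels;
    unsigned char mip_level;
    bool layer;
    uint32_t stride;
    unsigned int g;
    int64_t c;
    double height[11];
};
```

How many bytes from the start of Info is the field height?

56

Point: @0: pid [4B, align 4] → 4; +4 pad (align 8); @8: start_time [8B, align 8] → 16; @16: gid [4B, align 4] → 20; @20: lock [2B, align 2] → 22; +2 tail pad (align 8); size 24, align 8
@0: width [1B, align 1] → 1
+3 pad (align 4)
@4: a [4B, align 4] → 8
@8: d [24B, align 8] → 32
@32: channels [4B, align 4] → 36
@36: mip_level [1B, align 1] → 37
@37: layer [1B, align 1] → 38
+2 pad (align 4)
@40: stride [4B, align 4] → 44
@44: g [4B, align 4] → 48
@48: c [8B, align 8] → 56
@56: height [88B, align 8] → 144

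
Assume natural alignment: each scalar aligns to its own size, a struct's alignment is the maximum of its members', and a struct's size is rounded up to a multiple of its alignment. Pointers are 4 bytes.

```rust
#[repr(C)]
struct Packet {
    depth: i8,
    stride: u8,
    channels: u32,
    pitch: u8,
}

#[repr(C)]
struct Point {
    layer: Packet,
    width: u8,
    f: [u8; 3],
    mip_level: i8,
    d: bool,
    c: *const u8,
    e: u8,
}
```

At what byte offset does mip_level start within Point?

16

Packet: @0: depth [1B, align 1] → 1; @1: stride [1B, align 1] → 2; +2 pad (align 4); @4: channels [4B, align 4] → 8; @8: pitch [1B, align 1] → 9; +3 tail pad (align 4); size 12, align 4
@0: layer [12B, align 4] → 12
@12: width [1B, align 1] → 13
@13: f [3B, align 1] → 16
@16: mip_level [1B, align 1] → 17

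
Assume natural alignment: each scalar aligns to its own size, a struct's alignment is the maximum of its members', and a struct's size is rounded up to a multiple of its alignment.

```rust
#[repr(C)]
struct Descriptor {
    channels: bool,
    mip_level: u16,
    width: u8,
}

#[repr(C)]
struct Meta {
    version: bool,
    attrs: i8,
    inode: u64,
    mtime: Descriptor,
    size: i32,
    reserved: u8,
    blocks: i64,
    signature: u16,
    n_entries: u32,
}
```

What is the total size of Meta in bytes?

Descriptor: channels at 0 (size 1, align 1) → ends 1; pad 1 to align 2 for mip_level; mip_level at 2 (size 2, align 2) → ends 4; width at 4 (size 1, align 1) → ends 5; tail pad 1 to reach multiple of 2; total 6 bytes, alignment 2
version at 0 (size 1, align 1) → ends 1
attrs at 1 (size 1, align 1) → ends 2
pad 6 to align 8 for inode
inode at 8 (size 8, align 8) → ends 16
mtime at 16 (size 6, align 2) → ends 22
pad 2 to align 4 for size
size at 24 (size 4, align 4) → ends 28
reserved at 28 (size 1, align 1) → ends 29
pad 3 to align 8 for blocks
blocks at 32 (size 8, align 8) → ends 40
signature at 40 (size 2, align 2) → ends 42
pad 2 to align 4 for n_entries
n_entries at 44 (size 4, align 4) → ends 48
total 48 bytes, alignment 8

48 bytes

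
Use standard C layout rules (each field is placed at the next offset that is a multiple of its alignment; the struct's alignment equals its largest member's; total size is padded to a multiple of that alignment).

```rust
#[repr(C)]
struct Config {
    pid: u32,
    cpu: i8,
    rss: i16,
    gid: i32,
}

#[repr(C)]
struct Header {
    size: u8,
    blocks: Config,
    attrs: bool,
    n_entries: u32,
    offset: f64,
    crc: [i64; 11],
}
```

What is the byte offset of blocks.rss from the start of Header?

10

Config: pid at 0 (size 4, align 4) → ends 4; cpu at 4 (size 1, align 1) → ends 5; pad 1 to align 2 for rss; rss at 6 (size 2, align 2) → ends 8; gid at 8 (size 4, align 4) → ends 12; total 12 bytes, alignment 4
size at 0 (size 1, align 1) → ends 1
pad 3 to align 4 for blocks
blocks at 4 (size 12, align 4) → ends 16
within Config: rss at 6
4 + 6 = 10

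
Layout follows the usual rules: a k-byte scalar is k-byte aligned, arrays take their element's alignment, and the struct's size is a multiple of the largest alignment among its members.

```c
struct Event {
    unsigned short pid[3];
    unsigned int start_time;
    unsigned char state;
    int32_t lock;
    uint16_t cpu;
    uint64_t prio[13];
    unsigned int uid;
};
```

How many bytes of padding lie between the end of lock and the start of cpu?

pid at 0 (size 6, align 2) → ends 6
pad 2 to align 4 for start_time
start_time at 8 (size 4, align 4) → ends 12
state at 12 (size 1, align 1) → ends 13
pad 3 to align 4 for lock
lock at 16 (size 4, align 4) → ends 20
cpu at 20 (size 2, align 2) → ends 22

0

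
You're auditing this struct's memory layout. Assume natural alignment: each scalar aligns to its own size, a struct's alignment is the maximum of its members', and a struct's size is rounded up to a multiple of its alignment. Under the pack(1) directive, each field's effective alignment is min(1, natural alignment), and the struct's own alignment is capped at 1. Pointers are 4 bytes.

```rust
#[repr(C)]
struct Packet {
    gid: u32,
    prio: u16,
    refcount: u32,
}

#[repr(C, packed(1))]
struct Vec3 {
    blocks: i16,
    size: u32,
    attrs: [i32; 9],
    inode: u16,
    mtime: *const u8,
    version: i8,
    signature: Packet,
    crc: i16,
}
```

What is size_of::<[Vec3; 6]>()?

Packet: 0..4  gid  (4B, 4-aligned); 4..6  prio  (2B, 2-aligned); 6..8  -- padding (2B); 8..12  refcount  (4B, 4-aligned); sizeof = 12, alignof = 4
0..2  blocks  (2B, 1-aligned)
2..6  size  (4B, 1-aligned)
6..42  attrs  (36B, 1-aligned)
42..44  inode  (2B, 1-aligned)
44..48  mtime  (4B, 1-aligned)
48..49  version  (1B, 1-aligned)
49..61  signature  (12B, 1-aligned)
61..63  crc  (2B, 1-aligned)
sizeof = 63, alignof = 1
array of 6: 6 × 63 = 378

378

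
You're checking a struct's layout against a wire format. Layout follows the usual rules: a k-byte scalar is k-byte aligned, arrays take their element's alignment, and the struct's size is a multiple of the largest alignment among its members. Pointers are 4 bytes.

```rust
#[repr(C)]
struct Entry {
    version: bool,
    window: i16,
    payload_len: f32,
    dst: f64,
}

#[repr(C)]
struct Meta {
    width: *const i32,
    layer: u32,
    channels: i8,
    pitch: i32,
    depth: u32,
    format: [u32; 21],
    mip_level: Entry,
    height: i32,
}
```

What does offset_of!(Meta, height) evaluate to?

120

Entry: version at 0 (size 1, align 1) → ends 1; pad 1 to align 2 for window; window at 2 (size 2, align 2) → ends 4; payload_len at 4 (size 4, align 4) → ends 8; dst at 8 (size 8, align 8) → ends 16; total 16 bytes, alignment 8
width at 0 (size 4, align 4) → ends 4
layer at 4 (size 4, align 4) → ends 8
channels at 8 (size 1, align 1) → ends 9
pad 3 to align 4 for pitch
pitch at 12 (size 4, align 4) → ends 16
depth at 16 (size 4, align 4) → ends 20
format at 20 (size 84, align 4) → ends 104
mip_level at 104 (size 16, align 8) → ends 120
height at 120 (size 4, align 4) → ends 124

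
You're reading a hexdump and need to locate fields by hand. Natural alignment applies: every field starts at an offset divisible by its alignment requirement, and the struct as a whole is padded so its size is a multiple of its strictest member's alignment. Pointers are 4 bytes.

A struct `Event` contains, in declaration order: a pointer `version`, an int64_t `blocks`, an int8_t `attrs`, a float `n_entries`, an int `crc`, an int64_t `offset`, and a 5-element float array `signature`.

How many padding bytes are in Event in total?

0..4  version  (4B, 4-aligned)
4..8  -- padding (4B)
8..16  blocks  (8B, 8-aligned)
16..17  attrs  (1B, 1-aligned)
17..20  -- padding (3B)
20..24  n_entries  (4B, 4-aligned)
24..28  crc  (4B, 4-aligned)
28..32  -- padding (4B)
32..40  offset  (8B, 8-aligned)
40..60  signature  (20B, 4-aligned)
60..64  -- tail padding (4B)
sizeof = 64, alignof = 8
data bytes 49, size 64 → padding 15

15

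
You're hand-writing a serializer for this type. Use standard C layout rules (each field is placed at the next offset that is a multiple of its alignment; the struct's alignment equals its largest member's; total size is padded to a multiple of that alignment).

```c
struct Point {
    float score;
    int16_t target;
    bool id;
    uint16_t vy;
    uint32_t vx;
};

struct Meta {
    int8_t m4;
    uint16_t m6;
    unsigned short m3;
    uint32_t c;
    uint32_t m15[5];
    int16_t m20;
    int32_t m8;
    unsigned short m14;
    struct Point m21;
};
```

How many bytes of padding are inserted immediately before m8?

Point: @0: score [4B, align 4] → 4; @4: target [2B, align 2] → 6; @6: id [1B, align 1] → 7; +1 pad (align 2); @8: vy [2B, align 2] → 10; +2 pad (align 4); @12: vx [4B, align 4] → 16; size 16, align 4
@0: m4 [1B, align 1] → 1
+1 pad (align 2)
@2: m6 [2B, align 2] → 4
@4: m3 [2B, align 2] → 6
+2 pad (align 4)
@8: c [4B, align 4] → 12
@12: m15 [20B, align 4] → 32
@32: m20 [2B, align 2] → 34
+2 pad (align 4)
@36: m8 [4B, align 4] → 40

2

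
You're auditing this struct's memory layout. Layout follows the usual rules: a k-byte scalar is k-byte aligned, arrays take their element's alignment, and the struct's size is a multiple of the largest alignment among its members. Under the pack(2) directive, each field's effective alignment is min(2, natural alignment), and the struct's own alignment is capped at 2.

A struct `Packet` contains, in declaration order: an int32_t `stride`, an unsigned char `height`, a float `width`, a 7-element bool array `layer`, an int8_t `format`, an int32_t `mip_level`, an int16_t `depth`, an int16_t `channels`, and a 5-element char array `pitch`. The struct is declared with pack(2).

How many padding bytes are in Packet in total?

@0: stride [4B, align 2] → 4
@4: height [1B, align 1] → 5
+1 pad (align 2)
@6: width [4B, align 2] → 10
@10: layer [7B, align 1] → 17
@17: format [1B, align 1] → 18
@18: mip_level [4B, align 2] → 22
@22: depth [2B, align 2] → 24
@24: channels [2B, align 2] → 26
@26: pitch [5B, align 1] → 31
+1 tail pad (align 2)
size 32, align 2
data bytes 30, size 32 → padding 2

2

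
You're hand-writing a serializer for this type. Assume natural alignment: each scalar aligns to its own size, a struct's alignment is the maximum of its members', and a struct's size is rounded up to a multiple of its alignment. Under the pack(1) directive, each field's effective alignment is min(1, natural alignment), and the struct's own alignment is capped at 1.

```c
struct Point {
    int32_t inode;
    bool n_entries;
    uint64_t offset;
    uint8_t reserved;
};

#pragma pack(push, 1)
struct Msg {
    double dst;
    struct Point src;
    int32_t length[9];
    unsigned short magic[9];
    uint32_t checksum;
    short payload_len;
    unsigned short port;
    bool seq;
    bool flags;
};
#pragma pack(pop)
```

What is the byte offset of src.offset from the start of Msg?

16

Point: @0: inode [4B, align 4] → 4; @4: n_entries [1B, align 1] → 5; +3 pad (align 8); @8: offset [8B, align 8] → 16; @16: reserved [1B, align 1] → 17; +7 tail pad (align 8); size 24, align 8
@0: dst [8B, align 1] → 8
@8: src [24B, align 1] → 32
within Point: offset at 8
8 + 8 = 16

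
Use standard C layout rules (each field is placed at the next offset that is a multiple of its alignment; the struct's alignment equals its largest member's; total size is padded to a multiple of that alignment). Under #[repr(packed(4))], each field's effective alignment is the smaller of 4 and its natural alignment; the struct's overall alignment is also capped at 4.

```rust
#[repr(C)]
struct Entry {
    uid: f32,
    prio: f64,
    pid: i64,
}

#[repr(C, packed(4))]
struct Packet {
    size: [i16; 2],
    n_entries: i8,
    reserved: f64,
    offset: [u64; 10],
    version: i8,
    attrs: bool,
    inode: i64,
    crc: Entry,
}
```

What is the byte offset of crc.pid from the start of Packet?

Entry: 0..4  uid  (4B, 4-aligned); 4..8  -- padding (4B); 8..16  prio  (8B, 8-aligned); 16..24  pid  (8B, 8-aligned); sizeof = 24, alignof = 8
0..4  size  (4B, 2-aligned)
4..5  n_entries  (1B, 1-aligned)
5..8  -- padding (3B)
8..16  reserved  (8B, 4-aligned)
16..96  offset  (80B, 4-aligned)
96..97  version  (1B, 1-aligned)
97..98  attrs  (1B, 1-aligned)
98..100  -- padding (2B)
100..108  inode  (8B, 4-aligned)
108..132  crc  (24B, 4-aligned)
within Entry: pid at 16
108 + 16 = 124

124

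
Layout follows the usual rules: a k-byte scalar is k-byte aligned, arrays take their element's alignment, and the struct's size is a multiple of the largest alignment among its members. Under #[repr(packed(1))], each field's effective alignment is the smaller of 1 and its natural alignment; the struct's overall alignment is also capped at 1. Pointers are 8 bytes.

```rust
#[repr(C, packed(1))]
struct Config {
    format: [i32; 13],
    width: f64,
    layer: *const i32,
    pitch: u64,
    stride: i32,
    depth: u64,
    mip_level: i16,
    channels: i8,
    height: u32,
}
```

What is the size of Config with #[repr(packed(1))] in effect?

95

0..52  format  (52B, 1-aligned)
52..60  width  (8B, 1-aligned)
60..68  layer  (8B, 1-aligned)
68..76  pitch  (8B, 1-aligned)
76..80  stride  (4B, 1-aligned)
80..88  depth  (8B, 1-aligned)
88..90  mip_level  (2B, 1-aligned)
90..91  channels  (1B, 1-aligned)
91..95  height  (4B, 1-aligned)
sizeof = 95, alignof = 1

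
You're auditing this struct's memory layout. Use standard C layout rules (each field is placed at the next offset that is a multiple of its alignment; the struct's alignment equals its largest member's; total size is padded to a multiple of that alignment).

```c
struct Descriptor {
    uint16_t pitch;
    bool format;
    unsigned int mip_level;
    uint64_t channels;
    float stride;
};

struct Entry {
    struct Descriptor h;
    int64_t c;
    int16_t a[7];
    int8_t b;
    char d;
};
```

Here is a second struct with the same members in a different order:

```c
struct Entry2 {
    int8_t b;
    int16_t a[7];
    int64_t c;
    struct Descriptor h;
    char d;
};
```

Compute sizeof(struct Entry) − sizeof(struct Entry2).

-8

Descriptor: 0..2  pitch  (2B, 2-aligned); 2..3  format  (1B, 1-aligned); 3..4  -- padding (1B); 4..8  mip_level  (4B, 4-aligned); 8..16  channels  (8B, 8-aligned); 16..20  stride  (4B, 4-aligned); 20..24  -- tail padding (4B); sizeof = 24, alignof = 8
0..24  h  (24B, 8-aligned)
24..32  c  (8B, 8-aligned)
32..46  a  (14B, 2-aligned)
46..47  b  (1B, 1-aligned)
47..48  d  (1B, 1-aligned)
sizeof = 48, alignof = 8
— Entry2 —
0..1  b  (1B, 1-aligned)
1..2  -- padding (1B)
2..16  a  (14B, 2-aligned)
16..24  c  (8B, 8-aligned)
24..48  h  (24B, 8-aligned)
48..49  d  (1B, 1-aligned)
49..56  -- tail padding (7B)
sizeof = 56, alignof = 8
48 − 56 = -8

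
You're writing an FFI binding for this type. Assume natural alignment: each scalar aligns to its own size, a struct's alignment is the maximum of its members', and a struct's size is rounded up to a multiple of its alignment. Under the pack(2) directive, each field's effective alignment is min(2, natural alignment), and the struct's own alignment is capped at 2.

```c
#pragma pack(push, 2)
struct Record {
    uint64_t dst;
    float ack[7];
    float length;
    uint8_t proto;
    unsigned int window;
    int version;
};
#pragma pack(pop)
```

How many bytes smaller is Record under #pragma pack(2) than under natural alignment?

6

natural layout:
  dst at 0 (size 8, align 8) → ends 8
  ack at 8 (size 28, align 4) → ends 36
  length at 36 (size 4, align 4) → ends 40
  proto at 40 (size 1, align 1) → ends 41
  pad 3 to align 4 for window
  window at 44 (size 4, align 4) → ends 48
  version at 48 (size 4, align 4) → ends 52
  tail pad 4 to reach multiple of 8
  total 56 bytes, alignment 8
packed(2) layout:
  dst at 0 (size 8, align 2) → ends 8
  ack at 8 (size 28, align 2) → ends 36
  length at 36 (size 4, align 2) → ends 40
  proto at 40 (size 1, align 1) → ends 41
  pad 1 to align 2 for window
  window at 42 (size 4, align 2) → ends 46
  version at 46 (size 4, align 2) → ends 50
  total 50 bytes, alignment 2
56 − 50 = 6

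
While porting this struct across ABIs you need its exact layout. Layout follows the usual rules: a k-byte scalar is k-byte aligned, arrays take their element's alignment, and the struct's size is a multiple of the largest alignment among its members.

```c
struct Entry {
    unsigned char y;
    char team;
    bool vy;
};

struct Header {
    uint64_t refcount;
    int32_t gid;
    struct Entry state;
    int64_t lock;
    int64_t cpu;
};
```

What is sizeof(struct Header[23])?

736

Entry: 0..1  y  (1B, 1-aligned); 1..2  team  (1B, 1-aligned); 2..3  vy  (1B, 1-aligned); sizeof = 3, alignof = 1
0..8  refcount  (8B, 8-aligned)
8..12  gid  (4B, 4-aligned)
12..15  state  (3B, 1-aligned)
15..16  -- padding (1B)
16..24  lock  (8B, 8-aligned)
24..32  cpu  (8B, 8-aligned)
sizeof = 32, alignof = 8
array of 23: 23 × 32 = 736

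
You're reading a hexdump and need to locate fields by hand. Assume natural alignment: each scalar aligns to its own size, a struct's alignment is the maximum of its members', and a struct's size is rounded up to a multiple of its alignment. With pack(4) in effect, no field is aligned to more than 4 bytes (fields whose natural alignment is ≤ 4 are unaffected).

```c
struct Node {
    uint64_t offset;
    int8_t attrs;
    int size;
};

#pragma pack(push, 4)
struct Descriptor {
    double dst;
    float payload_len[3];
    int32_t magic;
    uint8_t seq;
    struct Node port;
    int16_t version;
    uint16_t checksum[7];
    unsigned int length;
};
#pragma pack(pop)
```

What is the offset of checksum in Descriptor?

46

Node: offset at 0 (size 8, align 8) → ends 8; attrs at 8 (size 1, align 1) → ends 9; pad 3 to align 4 for size; size at 12 (size 4, align 4) → ends 16; total 16 bytes, alignment 8
dst at 0 (size 8, align 4) → ends 8
payload_len at 8 (size 12, align 4) → ends 20
magic at 20 (size 4, align 4) → ends 24
seq at 24 (size 1, align 1) → ends 25
pad 3 to align 4 for port
port at 28 (size 16, align 4) → ends 44
version at 44 (size 2, align 2) → ends 46
checksum at 46 (size 14, align 2) → ends 60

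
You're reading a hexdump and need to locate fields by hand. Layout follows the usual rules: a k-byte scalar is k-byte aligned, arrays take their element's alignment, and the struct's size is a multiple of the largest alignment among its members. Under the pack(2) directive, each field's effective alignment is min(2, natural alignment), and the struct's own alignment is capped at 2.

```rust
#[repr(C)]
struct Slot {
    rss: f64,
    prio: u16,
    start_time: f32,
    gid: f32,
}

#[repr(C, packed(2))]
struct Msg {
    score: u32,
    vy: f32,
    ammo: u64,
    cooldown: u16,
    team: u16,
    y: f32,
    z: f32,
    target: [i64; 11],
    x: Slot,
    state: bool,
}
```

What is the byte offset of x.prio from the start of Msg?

124

Slot: @0: rss [8B, align 8] → 8; @8: prio [2B, align 2] → 10; +2 pad (align 4); @12: start_time [4B, align 4] → 16; @16: gid [4B, align 4] → 20; +4 tail pad (align 8); size 24, align 8
@0: score [4B, align 2] → 4
@4: vy [4B, align 2] → 8
@8: ammo [8B, align 2] → 16
@16: cooldown [2B, align 2] → 18
@18: team [2B, align 2] → 20
@20: y [4B, align 2] → 24
@24: z [4B, align 2] → 28
@28: target [88B, align 2] → 116
@116: x [24B, align 2] → 140
within Slot: prio at 8
116 + 8 = 124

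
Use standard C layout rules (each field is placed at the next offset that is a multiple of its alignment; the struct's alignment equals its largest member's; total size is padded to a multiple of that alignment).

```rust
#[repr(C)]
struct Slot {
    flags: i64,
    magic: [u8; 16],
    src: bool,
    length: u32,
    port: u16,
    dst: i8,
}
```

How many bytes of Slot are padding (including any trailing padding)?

8

@0: flags [8B, align 8] → 8
@8: magic [16B, align 1] → 24
@24: src [1B, align 1] → 25
+3 pad (align 4)
@28: length [4B, align 4] → 32
@32: port [2B, align 2] → 34
@34: dst [1B, align 1] → 35
+5 tail pad (align 8)
size 40, align 8
data bytes 32, size 40 → padding 8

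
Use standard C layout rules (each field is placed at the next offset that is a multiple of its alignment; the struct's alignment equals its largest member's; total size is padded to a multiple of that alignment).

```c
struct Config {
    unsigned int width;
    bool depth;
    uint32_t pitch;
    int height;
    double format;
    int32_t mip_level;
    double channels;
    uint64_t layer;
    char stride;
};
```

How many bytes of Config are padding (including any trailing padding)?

14

0..4  width  (4B, 4-aligned)
4..5  depth  (1B, 1-aligned)
5..8  -- padding (3B)
8..12  pitch  (4B, 4-aligned)
12..16  height  (4B, 4-aligned)
16..24  format  (8B, 8-aligned)
24..28  mip_level  (4B, 4-aligned)
28..32  -- padding (4B)
32..40  channels  (8B, 8-aligned)
40..48  layer  (8B, 8-aligned)
48..49  stride  (1B, 1-aligned)
49..56  -- tail padding (7B)
sizeof = 56, alignof = 8
data bytes 42, size 56 → padding 14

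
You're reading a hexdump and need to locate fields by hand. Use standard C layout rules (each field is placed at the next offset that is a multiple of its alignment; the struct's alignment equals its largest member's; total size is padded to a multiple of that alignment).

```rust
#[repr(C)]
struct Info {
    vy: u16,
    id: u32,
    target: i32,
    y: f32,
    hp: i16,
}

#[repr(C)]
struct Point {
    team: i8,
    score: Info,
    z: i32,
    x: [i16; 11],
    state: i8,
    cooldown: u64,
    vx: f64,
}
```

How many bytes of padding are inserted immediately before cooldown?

Info: vy at 0 (size 2, align 2) → ends 2; pad 2 to align 4 for id; id at 4 (size 4, align 4) → ends 8; target at 8 (size 4, align 4) → ends 12; y at 12 (size 4, align 4) → ends 16; hp at 16 (size 2, align 2) → ends 18; tail pad 2 to reach multiple of 4; total 20 bytes, alignment 4
team at 0 (size 1, align 1) → ends 1
pad 3 to align 4 for score
score at 4 (size 20, align 4) → ends 24
z at 24 (size 4, align 4) → ends 28
x at 28 (size 22, align 2) → ends 50
state at 50 (size 1, align 1) → ends 51
pad 5 to align 8 for cooldown
cooldown at 56 (size 8, align 8) → ends 64

5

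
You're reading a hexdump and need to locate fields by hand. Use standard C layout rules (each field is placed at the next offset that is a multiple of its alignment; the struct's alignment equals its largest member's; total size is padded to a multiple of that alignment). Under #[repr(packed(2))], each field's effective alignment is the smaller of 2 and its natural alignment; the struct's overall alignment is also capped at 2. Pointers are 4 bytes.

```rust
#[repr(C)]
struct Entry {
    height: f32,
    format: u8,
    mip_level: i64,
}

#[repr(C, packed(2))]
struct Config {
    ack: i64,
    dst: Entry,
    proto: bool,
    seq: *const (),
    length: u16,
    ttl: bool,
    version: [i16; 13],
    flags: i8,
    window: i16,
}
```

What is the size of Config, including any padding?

Entry: 0..4  height  (4B, 4-aligned); 4..5  format  (1B, 1-aligned); 5..8  -- padding (3B); 8..16  mip_level  (8B, 8-aligned); sizeof = 16, alignof = 8
0..8  ack  (8B, 2-aligned)
8..24  dst  (16B, 2-aligned)
24..25  proto  (1B, 1-aligned)
25..26  -- padding (1B)
26..30  seq  (4B, 2-aligned)
30..32  length  (2B, 2-aligned)
32..33  ttl  (1B, 1-aligned)
33..34  -- padding (1B)
34..60  version  (26B, 2-aligned)
60..61  flags  (1B, 1-aligned)
61..62  -- padding (1B)
62..64  window  (2B, 2-aligned)
sizeof = 64, alignof = 2

64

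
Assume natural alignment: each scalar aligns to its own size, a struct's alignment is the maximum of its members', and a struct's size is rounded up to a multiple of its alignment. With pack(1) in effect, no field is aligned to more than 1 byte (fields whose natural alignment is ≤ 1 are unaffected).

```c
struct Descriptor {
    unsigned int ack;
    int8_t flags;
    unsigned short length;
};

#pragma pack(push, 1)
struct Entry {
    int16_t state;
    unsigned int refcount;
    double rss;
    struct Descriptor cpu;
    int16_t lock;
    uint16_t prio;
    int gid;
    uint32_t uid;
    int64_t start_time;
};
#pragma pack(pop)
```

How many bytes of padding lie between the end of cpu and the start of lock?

0

Descriptor: ack at 0 (size 4, align 4) → ends 4; flags at 4 (size 1, align 1) → ends 5; pad 1 to align 2 for length; length at 6 (size 2, align 2) → ends 8; total 8 bytes, alignment 4
state at 0 (size 2, align 1) → ends 2
refcount at 2 (size 4, align 1) → ends 6
rss at 6 (size 8, align 1) → ends 14
cpu at 14 (size 8, align 1) → ends 22
lock at 22 (size 2, align 1) → ends 24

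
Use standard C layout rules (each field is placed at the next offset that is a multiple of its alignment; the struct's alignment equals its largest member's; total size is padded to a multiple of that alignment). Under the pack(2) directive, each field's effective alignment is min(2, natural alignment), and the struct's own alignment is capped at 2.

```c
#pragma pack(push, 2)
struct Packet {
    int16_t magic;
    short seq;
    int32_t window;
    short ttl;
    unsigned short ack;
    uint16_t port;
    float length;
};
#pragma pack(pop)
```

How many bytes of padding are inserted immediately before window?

0..2  magic  (2B, 2-aligned)
2..4  seq  (2B, 2-aligned)
4..8  window  (4B, 2-aligned)

0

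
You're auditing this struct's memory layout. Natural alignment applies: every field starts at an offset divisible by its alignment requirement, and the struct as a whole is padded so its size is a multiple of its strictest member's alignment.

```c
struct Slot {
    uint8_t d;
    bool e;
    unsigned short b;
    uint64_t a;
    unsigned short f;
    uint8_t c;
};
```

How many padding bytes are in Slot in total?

0..1  d  (1B, 1-aligned)
1..2  e  (1B, 1-aligned)
2..4  b  (2B, 2-aligned)
4..8  -- padding (4B)
8..16  a  (8B, 8-aligned)
16..18  f  (2B, 2-aligned)
18..19  c  (1B, 1-aligned)
19..24  -- tail padding (5B)
sizeof = 24, alignof = 8
data bytes 15, size 24 → padding 9

9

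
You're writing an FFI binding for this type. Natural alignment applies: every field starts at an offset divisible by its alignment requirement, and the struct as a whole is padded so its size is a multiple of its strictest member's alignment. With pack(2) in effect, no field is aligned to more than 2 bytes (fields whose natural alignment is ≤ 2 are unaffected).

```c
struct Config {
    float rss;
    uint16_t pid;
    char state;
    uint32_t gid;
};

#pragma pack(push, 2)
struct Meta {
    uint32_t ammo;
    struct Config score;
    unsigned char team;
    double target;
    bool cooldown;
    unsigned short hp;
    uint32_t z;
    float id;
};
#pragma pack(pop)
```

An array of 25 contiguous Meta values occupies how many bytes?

950

Config: @0: rss [4B, align 4] → 4; @4: pid [2B, align 2] → 6; @6: state [1B, align 1] → 7; +1 pad (align 4); @8: gid [4B, align 4] → 12; size 12, align 4
@0: ammo [4B, align 2] → 4
@4: score [12B, align 2] → 16
@16: team [1B, align 1] → 17
+1 pad (align 2)
@18: target [8B, align 2] → 26
@26: cooldown [1B, align 1] → 27
+1 pad (align 2)
@28: hp [2B, align 2] → 30
@30: z [4B, align 2] → 34
@34: id [4B, align 2] → 38
size 38, align 2
array of 25: 25 × 38 = 950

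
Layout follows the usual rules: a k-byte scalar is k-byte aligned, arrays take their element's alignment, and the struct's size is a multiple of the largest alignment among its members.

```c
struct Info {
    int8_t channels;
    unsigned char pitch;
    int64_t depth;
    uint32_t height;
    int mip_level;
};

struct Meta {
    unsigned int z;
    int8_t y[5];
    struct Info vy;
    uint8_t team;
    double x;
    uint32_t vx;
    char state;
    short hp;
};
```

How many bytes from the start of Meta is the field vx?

56

Info: 0..1  channels  (1B, 1-aligned); 1..2  pitch  (1B, 1-aligned); 2..8  -- padding (6B); 8..16  depth  (8B, 8-aligned); 16..20  height  (4B, 4-aligned); 20..24  mip_level  (4B, 4-aligned); sizeof = 24, alignof = 8
0..4  z  (4B, 4-aligned)
4..9  y  (5B, 1-aligned)
9..16  -- padding (7B)
16..40  vy  (24B, 8-aligned)
40..41  team  (1B, 1-aligned)
41..48  -- padding (7B)
48..56  x  (8B, 8-aligned)
56..60  vx  (4B, 4-aligned)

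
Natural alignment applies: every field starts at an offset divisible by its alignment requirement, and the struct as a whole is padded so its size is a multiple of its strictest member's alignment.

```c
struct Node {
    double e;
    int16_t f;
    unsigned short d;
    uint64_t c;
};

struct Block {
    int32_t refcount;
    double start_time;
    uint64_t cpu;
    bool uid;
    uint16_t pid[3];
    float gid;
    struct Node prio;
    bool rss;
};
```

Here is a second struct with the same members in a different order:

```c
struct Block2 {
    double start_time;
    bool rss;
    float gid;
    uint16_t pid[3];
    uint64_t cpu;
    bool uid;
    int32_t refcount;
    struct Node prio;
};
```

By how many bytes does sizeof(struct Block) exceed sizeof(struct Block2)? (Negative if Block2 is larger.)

8

Node: e at 0 (size 8, align 8) → ends 8; f at 8 (size 2, align 2) → ends 10; d at 10 (size 2, align 2) → ends 12; pad 4 to align 8 for c; c at 16 (size 8, align 8) → ends 24; total 24 bytes, alignment 8
refcount at 0 (size 4, align 4) → ends 4
pad 4 to align 8 for start_time
start_time at 8 (size 8, align 8) → ends 16
cpu at 16 (size 8, align 8) → ends 24
uid at 24 (size 1, align 1) → ends 25
pad 1 to align 2 for pid
pid at 26 (size 6, align 2) → ends 32
gid at 32 (size 4, align 4) → ends 36
pad 4 to align 8 for prio
prio at 40 (size 24, align 8) → ends 64
rss at 64 (size 1, align 1) → ends 65
tail pad 7 to reach multiple of 8
total 72 bytes, alignment 8
— Block2 —
start_time at 0 (size 8, align 8) → ends 8
rss at 8 (size 1, align 1) → ends 9
pad 3 to align 4 for gid
gid at 12 (size 4, align 4) → ends 16
pid at 16 (size 6, align 2) → ends 22
pad 2 to align 8 for cpu
cpu at 24 (size 8, align 8) → ends 32
uid at 32 (size 1, align 1) → ends 33
pad 3 to align 4 for refcount
refcount at 36 (size 4, align 4) → ends 40
prio at 40 (size 24, align 8) → ends 64
total 64 bytes, alignment 8
72 − 64 = 8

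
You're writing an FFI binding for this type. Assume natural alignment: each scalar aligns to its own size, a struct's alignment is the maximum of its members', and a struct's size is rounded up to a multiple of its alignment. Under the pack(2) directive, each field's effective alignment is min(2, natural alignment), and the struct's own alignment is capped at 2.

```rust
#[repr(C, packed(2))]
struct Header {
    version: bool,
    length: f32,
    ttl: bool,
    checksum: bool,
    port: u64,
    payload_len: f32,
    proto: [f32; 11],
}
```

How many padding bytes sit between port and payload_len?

0

0..1  version  (1B, 1-aligned)
1..2  -- padding (1B)
2..6  length  (4B, 2-aligned)
6..7  ttl  (1B, 1-aligned)
7..8  checksum  (1B, 1-aligned)
8..16  port  (8B, 2-aligned)
16..20  payload_len  (4B, 2-aligned)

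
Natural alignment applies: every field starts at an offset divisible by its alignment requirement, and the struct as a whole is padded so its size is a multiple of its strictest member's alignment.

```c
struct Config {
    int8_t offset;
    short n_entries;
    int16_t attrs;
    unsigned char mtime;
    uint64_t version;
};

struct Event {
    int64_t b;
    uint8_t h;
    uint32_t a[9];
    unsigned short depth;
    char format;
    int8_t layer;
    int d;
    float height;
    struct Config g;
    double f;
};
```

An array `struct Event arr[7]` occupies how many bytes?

Config: @0: offset [1B, align 1] → 1; +1 pad (align 2); @2: n_entries [2B, align 2] → 4; @4: attrs [2B, align 2] → 6; @6: mtime [1B, align 1] → 7; +1 pad (align 8); @8: version [8B, align 8] → 16; size 16, align 8
@0: b [8B, align 8] → 8
@8: h [1B, align 1] → 9
+3 pad (align 4)
@12: a [36B, align 4] → 48
@48: depth [2B, align 2] → 50
@50: format [1B, align 1] → 51
@51: layer [1B, align 1] → 52
@52: d [4B, align 4] → 56
@56: height [4B, align 4] → 60
+4 pad (align 8)
@64: g [16B, align 8] → 80
@80: f [8B, align 8] → 88
size 88, align 8
array of 7: 7 × 88 = 616

616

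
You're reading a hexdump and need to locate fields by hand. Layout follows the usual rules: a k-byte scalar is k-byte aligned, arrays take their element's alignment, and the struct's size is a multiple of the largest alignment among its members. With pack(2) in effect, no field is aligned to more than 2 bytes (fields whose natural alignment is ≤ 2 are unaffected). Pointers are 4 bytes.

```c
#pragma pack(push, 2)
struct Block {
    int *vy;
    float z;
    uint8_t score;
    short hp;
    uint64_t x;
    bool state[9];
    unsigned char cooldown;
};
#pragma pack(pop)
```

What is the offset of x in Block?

@0: vy [4B, align 2] → 4
@4: z [4B, align 2] → 8
@8: score [1B, align 1] → 9
+1 pad (align 2)
@10: hp [2B, align 2] → 12
@12: x [8B, align 2] → 20

12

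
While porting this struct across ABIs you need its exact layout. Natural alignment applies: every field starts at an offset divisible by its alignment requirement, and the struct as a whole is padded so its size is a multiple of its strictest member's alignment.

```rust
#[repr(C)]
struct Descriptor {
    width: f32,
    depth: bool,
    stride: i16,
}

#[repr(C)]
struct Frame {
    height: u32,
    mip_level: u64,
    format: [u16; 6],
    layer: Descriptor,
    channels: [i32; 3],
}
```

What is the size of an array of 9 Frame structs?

432

Descriptor: width at 0 (size 4, align 4) → ends 4; depth at 4 (size 1, align 1) → ends 5; pad 1 to align 2 for stride; stride at 6 (size 2, align 2) → ends 8; total 8 bytes, alignment 4
height at 0 (size 4, align 4) → ends 4
pad 4 to align 8 for mip_level
mip_level at 8 (size 8, align 8) → ends 16
format at 16 (size 12, align 2) → ends 28
layer at 28 (size 8, align 4) → ends 36
channels at 36 (size 12, align 4) → ends 48
total 48 bytes, alignment 8
array of 9: 9 × 48 = 432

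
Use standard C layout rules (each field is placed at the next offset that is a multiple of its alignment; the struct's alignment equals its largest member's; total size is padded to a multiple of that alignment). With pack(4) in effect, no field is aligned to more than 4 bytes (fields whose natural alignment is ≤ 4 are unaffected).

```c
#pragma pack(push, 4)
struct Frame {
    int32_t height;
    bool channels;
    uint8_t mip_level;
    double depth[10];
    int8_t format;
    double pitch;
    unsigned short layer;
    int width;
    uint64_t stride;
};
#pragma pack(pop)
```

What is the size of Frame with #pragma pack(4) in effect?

116

height at 0 (size 4, align 4) → ends 4
channels at 4 (size 1, align 1) → ends 5
mip_level at 5 (size 1, align 1) → ends 6
pad 2 to align 4 for depth
depth at 8 (size 80, align 4) → ends 88
format at 88 (size 1, align 1) → ends 89
pad 3 to align 4 for pitch
pitch at 92 (size 8, align 4) → ends 100
layer at 100 (size 2, align 2) → ends 102
pad 2 to align 4 for width
width at 104 (size 4, align 4) → ends 108
stride at 108 (size 8, align 4) → ends 116
total 116 bytes, alignment 4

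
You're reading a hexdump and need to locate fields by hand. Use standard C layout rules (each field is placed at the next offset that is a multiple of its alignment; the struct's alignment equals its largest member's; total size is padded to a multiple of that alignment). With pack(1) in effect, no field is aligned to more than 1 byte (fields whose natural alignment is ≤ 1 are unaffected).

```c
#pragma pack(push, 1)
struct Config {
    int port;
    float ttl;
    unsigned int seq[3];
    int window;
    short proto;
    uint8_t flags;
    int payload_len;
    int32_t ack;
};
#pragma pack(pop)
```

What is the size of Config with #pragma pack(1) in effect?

0..4  port  (4B, 1-aligned)
4..8  ttl  (4B, 1-aligned)
8..20  seq  (12B, 1-aligned)
20..24  window  (4B, 1-aligned)
24..26  proto  (2B, 1-aligned)
26..27  flags  (1B, 1-aligned)
27..31  payload_len  (4B, 1-aligned)
31..35  ack  (4B, 1-aligned)
sizeof = 35, alignof = 1

35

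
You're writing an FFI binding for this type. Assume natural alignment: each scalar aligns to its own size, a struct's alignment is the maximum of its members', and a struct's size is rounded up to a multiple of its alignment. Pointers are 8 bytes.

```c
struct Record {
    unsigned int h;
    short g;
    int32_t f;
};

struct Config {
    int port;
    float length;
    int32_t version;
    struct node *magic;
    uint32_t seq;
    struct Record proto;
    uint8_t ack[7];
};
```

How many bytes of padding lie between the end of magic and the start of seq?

Record: h at 0 (size 4, align 4) → ends 4; g at 4 (size 2, align 2) → ends 6; pad 2 to align 4 for f; f at 8 (size 4, align 4) → ends 12; total 12 bytes, alignment 4
port at 0 (size 4, align 4) → ends 4
length at 4 (size 4, align 4) → ends 8
version at 8 (size 4, align 4) → ends 12
pad 4 to align 8 for magic
magic at 16 (size 8, align 8) → ends 24
seq at 24 (size 4, align 4) → ends 28

0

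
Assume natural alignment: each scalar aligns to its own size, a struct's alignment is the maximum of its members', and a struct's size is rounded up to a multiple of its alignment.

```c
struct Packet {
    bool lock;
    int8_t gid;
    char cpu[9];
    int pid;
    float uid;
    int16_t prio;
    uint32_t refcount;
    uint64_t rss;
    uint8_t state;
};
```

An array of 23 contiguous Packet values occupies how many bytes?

lock at 0 (size 1, align 1) → ends 1
gid at 1 (size 1, align 1) → ends 2
cpu at 2 (size 9, align 1) → ends 11
pad 1 to align 4 for pid
pid at 12 (size 4, align 4) → ends 16
uid at 16 (size 4, align 4) → ends 20
prio at 20 (size 2, align 2) → ends 22
pad 2 to align 4 for refcount
refcount at 24 (size 4, align 4) → ends 28
pad 4 to align 8 for rss
rss at 32 (size 8, align 8) → ends 40
state at 40 (size 1, align 1) → ends 41
tail pad 7 to reach multiple of 8
total 48 bytes, alignment 8
array of 23: 23 × 48 = 1104

1104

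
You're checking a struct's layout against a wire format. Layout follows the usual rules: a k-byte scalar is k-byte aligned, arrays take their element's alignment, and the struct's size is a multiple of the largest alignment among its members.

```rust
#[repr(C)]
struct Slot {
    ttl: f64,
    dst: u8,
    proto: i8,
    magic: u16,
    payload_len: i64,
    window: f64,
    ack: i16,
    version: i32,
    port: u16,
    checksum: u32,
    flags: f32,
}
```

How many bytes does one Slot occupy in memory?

0..8  ttl  (8B, 8-aligned)
8..9  dst  (1B, 1-aligned)
9..10  proto  (1B, 1-aligned)
10..12  magic  (2B, 2-aligned)
12..16  -- padding (4B)
16..24  payload_len  (8B, 8-aligned)
24..32  window  (8B, 8-aligned)
32..34  ack  (2B, 2-aligned)
34..36  -- padding (2B)
36..40  version  (4B, 4-aligned)
40..42  port  (2B, 2-aligned)
42..44  -- padding (2B)
44..48  checksum  (4B, 4-aligned)
48..52  flags  (4B, 4-aligned)
52..56  -- tail padding (4B)
sizeof = 56, alignof = 8

56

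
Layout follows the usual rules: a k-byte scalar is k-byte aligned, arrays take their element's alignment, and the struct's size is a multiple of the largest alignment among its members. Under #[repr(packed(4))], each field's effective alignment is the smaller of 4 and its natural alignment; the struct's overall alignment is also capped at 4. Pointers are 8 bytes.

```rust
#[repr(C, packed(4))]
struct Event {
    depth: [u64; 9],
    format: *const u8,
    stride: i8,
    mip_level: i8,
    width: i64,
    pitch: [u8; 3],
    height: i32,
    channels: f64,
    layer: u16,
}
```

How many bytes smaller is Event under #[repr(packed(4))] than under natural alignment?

8

natural layout:
  0..72  depth  (72B, 8-aligned)
  72..80  format  (8B, 8-aligned)
  80..81  stride  (1B, 1-aligned)
  81..82  mip_level  (1B, 1-aligned)
  82..88  -- padding (6B)
  88..96  width  (8B, 8-aligned)
  96..99  pitch  (3B, 1-aligned)
  99..100  -- padding (1B)
  100..104  height  (4B, 4-aligned)
  104..112  channels  (8B, 8-aligned)
  112..114  layer  (2B, 2-aligned)
  114..120  -- tail padding (6B)
  sizeof = 120, alignof = 8
packed(4) layout:
  0..72  depth  (72B, 4-aligned)
  72..80  format  (8B, 4-aligned)
  80..81  stride  (1B, 1-aligned)
  81..82  mip_level  (1B, 1-aligned)
  82..84  -- padding (2B)
  84..92  width  (8B, 4-aligned)
  92..95  pitch  (3B, 1-aligned)
  95..96  -- padding (1B)
  96..100  height  (4B, 4-aligned)
  100..108  channels  (8B, 4-aligned)
  108..110  layer  (2B, 2-aligned)
  110..112  -- tail padding (2B)
  sizeof = 112, alignof = 4
120 − 112 = 8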